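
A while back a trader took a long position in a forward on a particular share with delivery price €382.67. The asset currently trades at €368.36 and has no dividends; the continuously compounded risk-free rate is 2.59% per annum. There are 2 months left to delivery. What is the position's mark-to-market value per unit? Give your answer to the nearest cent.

Current fair forward for the remaining 2 months: F = S·e^(r·T), r = 0.0259
F = 368.36 · e^(0.0259 × 2/12) = 368.36 × 1.004326 = 369.9535
Value of long forward = (F − K)·e^(−rT) = (369.9535 − 382.67) · e^(−0.0259·2/12)
= -12.7165 × 0.995693 = -12.66

-€12.66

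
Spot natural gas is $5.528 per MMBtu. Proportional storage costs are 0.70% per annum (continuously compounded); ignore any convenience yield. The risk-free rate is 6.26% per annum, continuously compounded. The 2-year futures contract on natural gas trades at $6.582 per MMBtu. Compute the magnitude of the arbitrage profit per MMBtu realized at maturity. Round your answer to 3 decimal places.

Fair futures: F* = S·e^(carry·T), with carry = (r + u) = 0.0626 + 0.0070 = 0.0696
F* = 5.528 · e^(0.0696 × 2) = 5.528 · e^0.139200 = 5.528 × 1.149354 = $6.3536
Market $6.582 > fair $6.3536: forward overpriced → cash-and-carry (buy spot, short the forward).
At maturity, profit = |F_mkt − F*| = |6.582 − 6.3536| = $0.228 per MMBtu

$0.228 per MMBtu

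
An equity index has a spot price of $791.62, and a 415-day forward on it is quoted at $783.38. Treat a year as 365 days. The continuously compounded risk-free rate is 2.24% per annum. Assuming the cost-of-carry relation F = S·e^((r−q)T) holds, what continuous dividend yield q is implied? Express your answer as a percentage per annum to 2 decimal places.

From F = S·e^((r−q)T): (r − q) = ln(F/S)/T
ln(783.38/791.62) = ln(0.989591) = -0.010464
(r − q) = -0.010464 / (415/365) = -0.009203
q = r − ln(F/S)/T = 0.0224 + 0.009203 = 0.031603
q = 3.16%

3.16%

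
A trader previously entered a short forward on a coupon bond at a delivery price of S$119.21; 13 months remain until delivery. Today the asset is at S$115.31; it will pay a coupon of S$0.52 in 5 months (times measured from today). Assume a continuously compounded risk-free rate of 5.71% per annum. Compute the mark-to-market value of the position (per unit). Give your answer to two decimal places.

PV(remaining coupons) I = 0.52·e^(−0.0571·5/12) = 0.5078
Current forward F = (S − I)·e^(rT) = (115.31 − 0.5078)·e^(0.0571·13/12) = 114.8022 × 1.063812 = 122.1280
Value (long) = (F − K)·e^(−rT) = (122.1280 − 119.21) × 0.940016 = 2.7430
Short position value = −(long value) = -S$2.74

-S$2.74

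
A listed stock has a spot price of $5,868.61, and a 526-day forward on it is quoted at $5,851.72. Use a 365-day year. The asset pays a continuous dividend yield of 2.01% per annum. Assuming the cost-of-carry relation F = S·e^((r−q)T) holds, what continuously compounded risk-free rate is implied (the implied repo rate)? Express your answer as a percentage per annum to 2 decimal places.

From F = S·e^((r−q)T): (r − q) = ln(F/S)/T
ln(5851.72/5868.61) = ln(0.997122) = -0.002882
(r − q) = -0.002882 / (526/365) = -0.002000
r = ln(F/S)/T + q = -0.002000 + 0.0201 = 0.018100
r = 1.81%

1.81%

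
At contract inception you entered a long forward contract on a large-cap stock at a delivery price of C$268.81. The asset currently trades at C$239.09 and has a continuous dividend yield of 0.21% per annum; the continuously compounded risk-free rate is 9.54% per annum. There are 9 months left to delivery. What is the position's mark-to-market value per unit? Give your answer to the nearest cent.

-C$11.53

Current fair forward for the remaining 9 months: F = S·e^((r − q)·T), (r − q) = 0.0954 − 0.0021 = 0.0933
F = 239.09 · e^(0.0933 × 9/12) = 239.09 × 1.072481 = 256.4195
Value of long forward = (F − K)·e^(−rT) = (256.4195 − 268.81) · e^(−0.0954·9/12)
= -12.3905 × 0.930950 = -11.53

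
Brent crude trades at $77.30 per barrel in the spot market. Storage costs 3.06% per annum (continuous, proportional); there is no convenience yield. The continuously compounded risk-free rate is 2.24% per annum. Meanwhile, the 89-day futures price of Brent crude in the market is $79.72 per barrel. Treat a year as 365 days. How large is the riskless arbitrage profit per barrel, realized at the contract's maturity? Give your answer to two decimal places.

$1.41 per barrel

Fair futures: F* = S·e^(carry·T), with carry = (r + u) = 0.0224 + 0.0306 = 0.0530
F* = 77.30 · e^(0.0530 × 89/365) = 77.30 · e^0.012923 = 77.30 × 1.013007 = $78.3054
Market $79.72 > fair $78.3054: forward overpriced → cash-and-carry (buy spot, short the forward).
At maturity, profit = |F_mkt − F*| = |79.72 − 78.3054| = $1.41 per barrel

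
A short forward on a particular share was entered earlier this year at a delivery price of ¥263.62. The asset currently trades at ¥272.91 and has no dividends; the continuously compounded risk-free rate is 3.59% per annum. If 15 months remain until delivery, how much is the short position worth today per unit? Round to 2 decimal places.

-¥20.86

Current fair forward for the remaining 15 months: F = S·e^(r·T), r = 0.0359
F = 272.91 · e^(0.0359 × 15/12) = 272.91 × 1.045897 = 285.4358
Value of long forward = (F − K)·e^(−rT) = (285.4358 − 263.62) · e^(−0.0359·15/12)
= 21.8158 × 0.956117 = 20.86
Short position value = −(long value) = -¥20.86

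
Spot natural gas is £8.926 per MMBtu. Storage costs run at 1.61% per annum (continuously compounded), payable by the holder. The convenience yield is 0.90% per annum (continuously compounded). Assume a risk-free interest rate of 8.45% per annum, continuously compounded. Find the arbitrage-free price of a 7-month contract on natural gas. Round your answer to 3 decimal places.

£9.416 per MMBtu

Net carry = r + u − y = 0.0845 + 0.0161 − 0.0090 = 0.0916
F = S·e^((r+u−y)T) = 8.926 · e^(0.0916 × 7/12) = 8.926 · e^0.053433
= 8.926 × 1.054886 = £9.416 per MMBtu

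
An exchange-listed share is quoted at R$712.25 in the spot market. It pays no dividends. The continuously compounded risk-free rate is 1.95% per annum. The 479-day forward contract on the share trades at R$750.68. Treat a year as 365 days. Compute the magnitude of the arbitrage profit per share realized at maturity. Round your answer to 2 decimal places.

Fair forward: F* = S·e^(carry·T), with carry = r = 0.0195
F* = 712.25 · e^(0.0195 × 479/365) = 712.25 · e^0.025590 = 712.25 × 1.025920 = R$730.7115
Market R$750.68 > fair R$730.7115: forward overpriced → cash-and-carry (buy spot, short the forward).
At maturity, profit = |F_mkt − F*| = |750.68 − 730.7115| = R$19.97 per share

R$19.97 per share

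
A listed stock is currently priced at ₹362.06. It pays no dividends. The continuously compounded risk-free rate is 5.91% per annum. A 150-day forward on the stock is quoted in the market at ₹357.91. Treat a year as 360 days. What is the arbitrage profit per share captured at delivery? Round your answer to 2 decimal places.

Fair forward: F* = S·e^(carry·T), with carry = r = 0.0591
F* = 362.06 · e^(0.0591 × 150/360) = 362.06 · e^0.024625 = 362.06 × 1.024931 = ₹371.0865
Market ₹357.91 < fair ₹371.0865: forward underpriced → reverse cash-and-carry (short spot, go long the forward).
At maturity, profit = |F_mkt − F*| = |357.91 − 371.0865| = ₹13.18 per share

₹13.18 per share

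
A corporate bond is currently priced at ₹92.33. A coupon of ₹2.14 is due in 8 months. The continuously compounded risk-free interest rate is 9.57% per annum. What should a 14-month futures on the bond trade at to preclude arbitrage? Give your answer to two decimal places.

₹100.99

PV(coupons) I = 2.14·e^(−0.0957·8/12)
I = 2.0077
F = (S − I)·e^(rT) = (92.33 − 2.0077) · e^(0.0957·14/12)
= 90.3223 · e^0.111650 = 90.3223 × 1.118121 = ₹100.99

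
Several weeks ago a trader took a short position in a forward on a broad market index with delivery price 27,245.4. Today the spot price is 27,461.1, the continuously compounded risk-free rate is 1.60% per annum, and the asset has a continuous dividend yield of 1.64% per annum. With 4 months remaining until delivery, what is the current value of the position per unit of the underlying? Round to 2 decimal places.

-210.91

Current fair forward for the remaining 4 months: F = S·e^((r − q)·T), (r − q) = 0.0160 − 0.0164 = -0.0004
F = 27461.1 · e^(-0.0004 × 4/12) = 27461.1 × 0.99986668 = 27457.4389
Value of long forward = (F − K)·e^(−rT) = (27457.4389 − 27245.4) · e^(−0.0160·4/12)
= 212.0389 × 0.99468086 = 210.91
Short position value = −(long value) = -210.91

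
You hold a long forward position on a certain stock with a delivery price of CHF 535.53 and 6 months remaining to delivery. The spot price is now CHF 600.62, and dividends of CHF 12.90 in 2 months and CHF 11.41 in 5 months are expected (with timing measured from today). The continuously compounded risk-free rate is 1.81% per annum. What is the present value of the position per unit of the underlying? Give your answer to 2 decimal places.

PV(remaining dividends) I = 12.90·e^(−0.0181·2/12) + 11.41·e^(−0.0181·5/12) = 24.1854
Current forward F = (S − I)·e^(rT) = (600.62 − 24.1854)·e^(0.0181·6/12) = 576.4346 × 1.009091 = 581.6750
Value (long) = (F − K)·e^(−rT) = (581.6750 − 535.53) × 0.990991 = 45.7293
Value = CHF 45.73

CHF 45.73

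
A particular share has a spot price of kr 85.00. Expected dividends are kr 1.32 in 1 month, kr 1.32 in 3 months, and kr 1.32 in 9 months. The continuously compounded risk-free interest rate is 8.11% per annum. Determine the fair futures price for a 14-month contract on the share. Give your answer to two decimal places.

PV(dividends) I = 1.32·e^(−0.0811·1/12) + 1.32·e^(−0.0811·3/12) + 1.32·e^(−0.0811·9/12)
I = 1.3111 + 1.2935 + 1.2421 = 3.8467
F = (S − I)·e^(rT) = (85.00 − 3.8467) · e^(0.0811·14/12)
= 81.1533 · e^0.094617 = 81.1533 × 1.099238 = kr 89.21

kr 89.21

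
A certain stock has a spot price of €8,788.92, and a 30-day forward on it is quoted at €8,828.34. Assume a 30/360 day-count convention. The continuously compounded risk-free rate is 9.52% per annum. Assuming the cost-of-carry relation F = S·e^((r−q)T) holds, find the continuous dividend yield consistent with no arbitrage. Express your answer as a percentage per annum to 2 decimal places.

4.15%

From F = S·e^((r−q)T): (r − q) = ln(F/S)/T
ln(8828.34/8788.92) = ln(1.004485) = 0.004475
(r − q) = 0.004475 / (30/360) = 0.053700
q = r − ln(F/S)/T = 0.0952 − 0.053700 = 0.041500
q = 4.15%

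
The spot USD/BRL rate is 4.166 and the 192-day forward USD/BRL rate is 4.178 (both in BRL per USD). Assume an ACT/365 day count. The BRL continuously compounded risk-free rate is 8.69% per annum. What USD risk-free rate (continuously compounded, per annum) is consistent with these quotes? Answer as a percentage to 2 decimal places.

8.14%

F = S·e^((r_BRL − r_USD)T) ⇒ r_USD = r_BRL − ln(F/S)/T
ln(4.178/4.166) = 0.002876; /(192/365) = 0.005467
r_USD = 0.0869 − 0.005467 = 0.081433
r_USD = 8.14%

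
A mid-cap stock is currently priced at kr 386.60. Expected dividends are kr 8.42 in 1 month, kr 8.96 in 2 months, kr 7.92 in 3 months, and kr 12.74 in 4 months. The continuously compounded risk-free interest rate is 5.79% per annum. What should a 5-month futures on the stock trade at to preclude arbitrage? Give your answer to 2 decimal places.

kr 357.57

PV(dividends) I = 8.42·e^(−0.0579·1/12) + 8.96·e^(−0.0579·2/12) + 7.92·e^(−0.0579·3/12) + 12.74·e^(−0.0579·4/12)
I = 8.3795 + 8.8740 + 7.8062 + 12.4965 = 37.5562
F = (S − I)·e^(rT) = (386.60 − 37.5562) · e^(0.0579·5/12)
= 349.0438 · e^0.024125 = 349.0438 × 1.024418 = kr 357.57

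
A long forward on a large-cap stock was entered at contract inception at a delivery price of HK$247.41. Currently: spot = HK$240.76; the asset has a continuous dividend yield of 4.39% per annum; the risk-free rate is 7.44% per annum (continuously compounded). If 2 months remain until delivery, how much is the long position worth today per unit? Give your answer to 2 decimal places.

-HK$5.36

Current fair forward for the remaining 2 months: F = S·e^((r − q)·T), (r − q) = 0.0744 − 0.0439 = 0.0305
F = 240.76 · e^(0.0305 × 2/12) = 240.76 × 1.005096 = 241.9869
Value of long forward = (F − K)·e^(−rT) = (241.9869 − 247.41) · e^(−0.0744·2/12)
= -5.4231 × 0.987677 = -5.36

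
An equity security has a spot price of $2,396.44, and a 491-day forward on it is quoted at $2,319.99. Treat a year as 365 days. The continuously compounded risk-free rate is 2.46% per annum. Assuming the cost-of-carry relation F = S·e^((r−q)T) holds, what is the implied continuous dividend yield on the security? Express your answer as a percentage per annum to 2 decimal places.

4.87%

From F = S·e^((r−q)T): (r − q) = ln(F/S)/T
ln(2319.99/2396.44) = ln(0.968099) = -0.032421
(r − q) = -0.032421 / (491/365) = -0.024101
q = r − ln(F/S)/T = 0.0246 + 0.024101 = 0.048701
q = 4.87%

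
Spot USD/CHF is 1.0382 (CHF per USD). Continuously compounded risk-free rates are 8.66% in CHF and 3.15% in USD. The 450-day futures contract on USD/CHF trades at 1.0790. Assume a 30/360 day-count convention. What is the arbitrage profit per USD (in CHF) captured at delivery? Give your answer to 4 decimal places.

Fair futures: F* = S·e^(carry·T), with carry = (r_CHF − r_USD) = 0.0866 − 0.0315 = 0.0551
F* = 1.0382 · e^(0.0551 × 450/360) = 1.0382 · e^0.068875 = 1.0382 × 1.071302 = 1.1122
Market 1.0790 < fair 1.1122: forward underpriced → reverse cash-and-carry (short spot, go long the forward).
At maturity, profit = |F_mkt − F*| = |1.0790 − 1.1122| = 0.0332 per USD (in CHF)

0.0332 per USD (in CHF)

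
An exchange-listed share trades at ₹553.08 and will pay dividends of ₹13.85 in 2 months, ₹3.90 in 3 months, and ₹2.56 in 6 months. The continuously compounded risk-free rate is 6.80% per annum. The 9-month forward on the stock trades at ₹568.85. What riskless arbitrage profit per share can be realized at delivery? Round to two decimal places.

PV(dividends) I = 13.85·e^(−0.0680·2/12) + 3.90·e^(−0.0680·3/12) + 2.56·e^(−0.0680·6/12) = 20.0026
Fair forward F* = (S − I)·e^(rT) = (553.08 − 20.0026)·e^0.051000 = 533.0774 × 1.052323 = 560.9696
Market ₹568.85 > fair 560.9696: forward overpriced → cash-and-carry (borrow at r, buy the stock and collect the dividends, short the forward).
Profit at T = |F_mkt − F*| = |568.85 − 560.9696| = ₹7.88 per share

₹7.88 per share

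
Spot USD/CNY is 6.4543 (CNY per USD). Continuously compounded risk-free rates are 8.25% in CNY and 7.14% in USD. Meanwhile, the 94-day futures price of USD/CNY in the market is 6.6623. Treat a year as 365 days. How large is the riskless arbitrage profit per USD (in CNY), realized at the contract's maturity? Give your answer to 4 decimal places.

Fair futures: F* = S·e^(carry·T), with carry = (r_CNY − r_USD) = 0.0825 − 0.0714 = 0.0111
F* = 6.4543 · e^(0.0111 × 94/365) = 6.4543 · e^0.002859 = 6.4543 × 1.002863 = 6.4728
Market 6.6623 > fair 6.4728: forward overpriced → cash-and-carry (buy spot, short the forward).
At maturity, profit = |F_mkt − F*| = |6.6623 − 6.4728| = 0.1895 per USD (in CNY)

0.1895 per USD (in CNY)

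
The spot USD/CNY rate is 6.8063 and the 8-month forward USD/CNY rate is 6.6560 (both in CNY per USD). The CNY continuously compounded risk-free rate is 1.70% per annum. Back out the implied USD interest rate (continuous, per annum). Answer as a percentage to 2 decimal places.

5.05%

F = S·e^((r_CNY − r_USD)T) ⇒ r_USD = r_CNY − ln(F/S)/T
ln(6.6560/6.8063) = -0.022330; /(8/12) = -0.033495
r_USD = 0.0170 + 0.033495 = 0.050495
r_USD = 5.05%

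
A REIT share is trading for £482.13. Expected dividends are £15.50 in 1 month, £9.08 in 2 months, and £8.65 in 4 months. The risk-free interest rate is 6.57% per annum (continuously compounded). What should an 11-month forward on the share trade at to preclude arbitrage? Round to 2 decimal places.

PV(dividends) I = 15.50·e^(−0.0657·1/12) + 9.08·e^(−0.0657·2/12) + 8.65·e^(−0.0657·4/12)
I = 15.4154 + 8.9811 + 8.4626 = 32.8591
F = (S − I)·e^(rT) = (482.13 − 32.8591) · e^(0.0657·11/12)
= 449.2709 · e^0.060225 = 449.2709 × 1.062075 = £477.16

£477.16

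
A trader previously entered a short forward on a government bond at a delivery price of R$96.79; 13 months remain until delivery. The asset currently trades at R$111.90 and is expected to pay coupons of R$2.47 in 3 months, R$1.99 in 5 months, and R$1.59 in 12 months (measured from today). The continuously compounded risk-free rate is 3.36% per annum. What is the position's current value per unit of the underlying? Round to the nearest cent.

-R$12.62

PV(remaining coupons) I = 2.47·e^(−0.0336·3/12) + 1.99·e^(−0.0336·5/12) + 1.59·e^(−0.0336·12/12) = 5.9491
Current forward F = (S − I)·e^(rT) = (111.90 − 5.9491)·e^(0.0336·13/12) = 105.9509 × 1.037071 = 109.8786
Value (long) = (F − K)·e^(−rT) = (109.8786 − 96.79) × 0.964255 = 12.6207
Short position value = −(long value) = -R$12.62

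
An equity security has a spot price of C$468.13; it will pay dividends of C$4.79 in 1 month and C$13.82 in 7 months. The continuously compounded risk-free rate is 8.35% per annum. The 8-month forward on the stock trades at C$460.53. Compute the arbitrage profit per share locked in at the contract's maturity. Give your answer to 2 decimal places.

C$15.45 per share

PV(dividends) I = 4.79·e^(−0.0835·1/12) + 13.82·e^(−0.0835·7/12) = 17.9198
Fair forward F* = (S − I)·e^(rT) = (468.13 − 17.9198)·e^0.055667 = 450.2102 × 1.057246 = 475.9829
Market C$460.53 < fair 475.9829: forward underpriced → reverse cash-and-carry (short the stock, invest proceeds at r, pay the dividends, go long the forward).
Profit at T = |F_mkt − F*| = |460.53 − 475.9829| = C$15.45 per share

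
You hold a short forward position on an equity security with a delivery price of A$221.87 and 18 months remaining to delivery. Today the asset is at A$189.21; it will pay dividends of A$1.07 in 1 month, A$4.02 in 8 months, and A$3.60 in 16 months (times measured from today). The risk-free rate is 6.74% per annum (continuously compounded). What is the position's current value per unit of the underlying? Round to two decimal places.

A$19.52

PV(remaining dividends) I = 1.07·e^(−0.0674·1/12) + 4.02·e^(−0.0674·8/12) + 3.60·e^(−0.0674·16/12) = 8.1980
Current forward F = (S − I)·e^(rT) = (189.21 − 8.1980)·e^(0.0674·18/12) = 181.0120 × 1.106387 = 200.2693
Value (long) = (F − K)·e^(−rT) = (200.2693 − 221.87) × 0.903843 = -19.5236
Short position value = −(long value) = A$19.52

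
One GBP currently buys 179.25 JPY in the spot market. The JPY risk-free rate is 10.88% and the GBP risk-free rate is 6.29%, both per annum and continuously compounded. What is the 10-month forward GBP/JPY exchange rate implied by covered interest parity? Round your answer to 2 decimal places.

186.24

F = S·e^((r_JPY − r_GBP)T) = 179.25 · e^((0.1088 − 0.0629) × 10/12)
= 179.25 · e^0.038250 = 179.25 × 1.038991
F = 186.24 JPY per GBP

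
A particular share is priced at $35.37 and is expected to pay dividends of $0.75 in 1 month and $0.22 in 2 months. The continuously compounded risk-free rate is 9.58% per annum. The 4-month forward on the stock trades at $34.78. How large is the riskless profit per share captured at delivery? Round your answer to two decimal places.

$0.75 per share

PV(dividends) I = 0.75·e^(−0.0958·1/12) + 0.22·e^(−0.0958·2/12) = 0.9606
Fair forward F* = (S − I)·e^(rT) = (35.37 − 0.9606)·e^0.031933 = 34.4094 × 1.032448 = 35.5259
Market $34.78 < fair 35.5259: forward underpriced → reverse cash-and-carry (short the stock, invest proceeds at r, pay the dividends, go long the forward).
Profit at T = |F_mkt − F*| = |34.78 − 35.5259| = $0.75 per share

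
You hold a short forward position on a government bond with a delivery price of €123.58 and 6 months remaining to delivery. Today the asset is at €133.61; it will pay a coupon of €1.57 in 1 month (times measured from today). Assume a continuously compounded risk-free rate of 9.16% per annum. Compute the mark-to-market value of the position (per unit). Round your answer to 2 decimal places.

PV(remaining coupons) I = 1.57·e^(−0.0916·1/12) = 1.5581
Current forward F = (S − I)·e^(rT) = (133.61 − 1.5581)·e^(0.0916·6/12) = 132.0519 × 1.046865 = 138.2405
Value (long) = (F − K)·e^(−rT) = (138.2405 − 123.58) × 0.955233 = 14.0042
Short position value = −(long value) = -€14.00

-€14.00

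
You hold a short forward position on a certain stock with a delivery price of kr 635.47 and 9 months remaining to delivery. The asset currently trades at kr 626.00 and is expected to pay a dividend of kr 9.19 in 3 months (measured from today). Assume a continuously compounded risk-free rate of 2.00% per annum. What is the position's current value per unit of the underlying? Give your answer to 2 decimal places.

kr 9.15

PV(remaining dividends) I = 9.19·e^(−0.0200·3/12) = 9.1442
Current forward F = (S − I)·e^(rT) = (626.00 − 9.1442)·e^(0.0200·9/12) = 616.8558 × 1.015113 = 626.1783
Value (long) = (F − K)·e^(−rT) = (626.1783 − 635.47) × 0.985112 = -9.1534
Short position value = −(long value) = kr 9.15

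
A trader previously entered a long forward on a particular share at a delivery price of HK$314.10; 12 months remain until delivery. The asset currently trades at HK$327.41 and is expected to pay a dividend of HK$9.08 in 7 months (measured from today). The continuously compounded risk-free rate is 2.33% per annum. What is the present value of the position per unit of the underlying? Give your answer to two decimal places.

HK$11.59

PV(remaining dividends) I = 9.08·e^(−0.0233·7/12) = 8.9574
Current forward F = (S − I)·e^(rT) = (327.41 − 8.9574)·e^(0.0233·12/12) = 318.4526 × 1.023574 = 325.9598
Value (long) = (F − K)·e^(−rT) = (325.9598 − 314.10) × 0.976969 = 11.5867
Value = HK$11.59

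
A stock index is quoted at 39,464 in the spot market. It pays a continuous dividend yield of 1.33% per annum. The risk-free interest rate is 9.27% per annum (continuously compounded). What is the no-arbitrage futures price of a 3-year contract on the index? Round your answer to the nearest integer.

F = S·e^((r − q)T) = 39464 · e^((0.0927 − 0.0133) × 3)
= 39464 · e^0.238200 = 39464 × 1.268963
F = 50,078

50,078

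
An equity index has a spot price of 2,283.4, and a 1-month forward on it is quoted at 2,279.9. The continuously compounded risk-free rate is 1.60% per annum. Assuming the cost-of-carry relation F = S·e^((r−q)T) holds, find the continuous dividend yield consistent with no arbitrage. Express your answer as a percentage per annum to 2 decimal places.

3.44%

From F = S·e^((r−q)T): (r − q) = ln(F/S)/T
ln(2279.9/2283.4) = ln(0.998467) = -0.001534
(r − q) = -0.001534 / (1/12) = -0.018408
q = r − ln(F/S)/T = 0.0160 + 0.018408 = 0.034408
q = 3.44%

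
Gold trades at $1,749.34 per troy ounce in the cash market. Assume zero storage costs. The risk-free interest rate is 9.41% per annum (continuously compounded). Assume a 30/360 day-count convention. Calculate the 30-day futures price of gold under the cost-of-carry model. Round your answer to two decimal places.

$1,763.11 per troy ounce

F = S·e^(rT) = 1749.34 · e^(0.0941 × 30/360) = 1749.34 · e^0.00784167
= 1749.34 × 1.00787250 = $1,763.11 per troy ounce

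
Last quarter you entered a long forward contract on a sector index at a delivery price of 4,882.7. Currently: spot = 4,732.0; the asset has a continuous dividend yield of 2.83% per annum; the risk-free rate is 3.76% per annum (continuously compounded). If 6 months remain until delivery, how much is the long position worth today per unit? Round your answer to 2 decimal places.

Current fair forward for the remaining 6 months: F = S·e^((r − q)·T), (r − q) = 0.0376 − 0.0283 = 0.0093
F = 4732.0 · e^(0.0093 × 6/12) = 4732.0 × 1.00466083 = 4754.0550
Value of long forward = (F − K)·e^(−rT) = (4754.0550 − 4882.7) · e^(−0.0376·6/12)
= -128.6450 × 0.98137562 = -126.25

-126.25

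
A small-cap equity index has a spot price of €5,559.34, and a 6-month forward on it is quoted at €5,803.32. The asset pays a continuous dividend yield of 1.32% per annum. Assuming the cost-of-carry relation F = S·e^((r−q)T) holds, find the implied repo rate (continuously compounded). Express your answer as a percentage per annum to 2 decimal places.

9.91%

From F = S·e^((r−q)T): (r − q) = ln(F/S)/T
ln(5803.32/5559.34) = ln(1.043887) = 0.042951
(r − q) = 0.042951 / (6/12) = 0.085902
r = ln(F/S)/T + q = 0.085902 + 0.0132 = 0.099102
r = 9.91%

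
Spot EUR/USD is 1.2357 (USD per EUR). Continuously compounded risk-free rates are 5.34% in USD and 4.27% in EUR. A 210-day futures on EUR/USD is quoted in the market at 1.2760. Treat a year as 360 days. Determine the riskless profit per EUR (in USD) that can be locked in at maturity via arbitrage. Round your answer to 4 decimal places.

0.0326 per EUR (in USD)

Fair futures: F* = S·e^(carry·T), with carry = (r_USD − r_EUR) = 0.0534 − 0.0427 = 0.0107
F* = 1.2357 · e^(0.0107 × 210/360) = 1.2357 · e^0.006242 = 1.2357 × 1.006262 = 1.2434
Market 1.2760 > fair 1.2434: forward overpriced → cash-and-carry (buy spot, short the forward).
At maturity, profit = |F_mkt − F*| = |1.2760 − 1.2434| = 0.0326 per EUR (in USD)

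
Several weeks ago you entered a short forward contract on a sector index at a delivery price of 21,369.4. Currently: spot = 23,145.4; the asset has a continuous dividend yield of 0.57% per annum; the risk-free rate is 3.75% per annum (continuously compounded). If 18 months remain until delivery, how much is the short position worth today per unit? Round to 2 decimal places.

-2747.80

Current fair forward for the remaining 18 months: F = S·e^((r − q)·T), (r − q) = 0.0375 − 0.0057 = 0.0318
F = 23145.4 · e^(0.0318 × 18/12) = 23145.4 × 1.04885595 = 24276.1905
Value of long forward = (F − K)·e^(−rT) = (24276.1905 − 21369.4) · e^(−0.0375·18/12)
= 2906.7905 × 0.94530278 = 2747.80
Short position value = −(long value) = -2747.80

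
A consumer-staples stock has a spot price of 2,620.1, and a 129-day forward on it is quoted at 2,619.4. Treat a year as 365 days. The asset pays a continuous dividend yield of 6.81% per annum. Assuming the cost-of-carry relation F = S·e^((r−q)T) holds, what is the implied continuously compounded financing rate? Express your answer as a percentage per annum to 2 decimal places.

From F = S·e^((r−q)T): (r − q) = ln(F/S)/T
ln(2619.4/2620.1) = ln(0.999733) = -0.000267
(r − q) = -0.000267 / (129/365) = -0.000755
r = ln(F/S)/T + q = -0.000755 + 0.0681 = 0.067345
r = 6.73%

6.73%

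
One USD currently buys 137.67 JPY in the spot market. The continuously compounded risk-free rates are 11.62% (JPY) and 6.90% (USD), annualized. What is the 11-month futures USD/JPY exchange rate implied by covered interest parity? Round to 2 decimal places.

143.76

F = S·e^((r_JPY − r_USD)T) = 137.67 · e^((0.1162 − 0.0690) × 11/12)
= 137.67 · e^0.043267 = 137.67 × 1.044217
F = 143.76 JPY per USD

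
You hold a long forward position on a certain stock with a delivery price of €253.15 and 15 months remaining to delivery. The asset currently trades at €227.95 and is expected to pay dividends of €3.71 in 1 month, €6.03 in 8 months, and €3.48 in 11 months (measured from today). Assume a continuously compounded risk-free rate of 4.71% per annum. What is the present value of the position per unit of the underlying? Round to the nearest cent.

-€23.60

PV(remaining dividends) I = 3.71·e^(−0.0471·1/12) + 6.03·e^(−0.0471·8/12) + 3.48·e^(−0.0471·11/12) = 12.8720
Current forward F = (S − I)·e^(rT) = (227.95 − 12.8720)·e^(0.0471·15/12) = 215.0780 × 1.060643 = 228.1210
Value (long) = (F − K)·e^(−rT) = (228.1210 − 253.15) × 0.942825 = -23.5980
Value = -€23.60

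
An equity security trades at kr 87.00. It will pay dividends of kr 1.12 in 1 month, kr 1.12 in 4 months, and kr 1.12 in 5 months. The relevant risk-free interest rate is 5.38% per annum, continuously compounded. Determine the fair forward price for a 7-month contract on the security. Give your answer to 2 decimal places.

PV(dividends) I = 1.12·e^(−0.0538·1/12) + 1.12·e^(−0.0538·4/12) + 1.12·e^(−0.0538·5/12)
I = 1.1150 + 1.1001 + 1.0952 = 3.3103
F = (S − I)·e^(rT) = (87.00 − 3.3103) · e^(0.0538·7/12)
= 83.6897 · e^0.031383 = 83.6897 × 1.031881 = kr 86.36

kr 86.36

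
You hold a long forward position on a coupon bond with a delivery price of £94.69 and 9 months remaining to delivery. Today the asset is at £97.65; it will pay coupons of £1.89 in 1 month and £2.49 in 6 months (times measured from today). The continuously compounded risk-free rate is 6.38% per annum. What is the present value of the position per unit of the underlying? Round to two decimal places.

£3.09

PV(remaining coupons) I = 1.89·e^(−0.0638·1/12) + 2.49·e^(−0.0638·6/12) = 4.2918
Current forward F = (S − I)·e^(rT) = (97.65 − 4.2918)·e^(0.0638·9/12) = 93.3582 × 1.049013 = 97.9340
Value (long) = (F − K)·e^(−rT) = (97.9340 − 94.69) × 0.953277 = 3.0924
Value = £3.09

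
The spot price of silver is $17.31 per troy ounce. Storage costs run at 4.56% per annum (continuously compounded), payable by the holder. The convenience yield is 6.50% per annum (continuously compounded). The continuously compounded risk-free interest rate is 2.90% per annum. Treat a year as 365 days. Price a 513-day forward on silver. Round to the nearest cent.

Net carry = r + u − y = 0.0290 + 0.0456 − 0.0650 = 0.0096
F = S·e^((r+u−y)T) = 17.31 · e^(0.0096 × 513/365) = 17.31 · e^0.013493
= 17.31 × 1.013584 = $17.55 per troy ounce

$17.55 per troy ounce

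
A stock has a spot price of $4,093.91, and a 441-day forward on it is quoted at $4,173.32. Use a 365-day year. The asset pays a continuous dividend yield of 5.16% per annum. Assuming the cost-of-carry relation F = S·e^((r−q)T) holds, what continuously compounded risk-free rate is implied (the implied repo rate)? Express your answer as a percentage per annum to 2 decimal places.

From F = S·e^((r−q)T): (r − q) = ln(F/S)/T
ln(4173.32/4093.91) = ln(1.019397) = 0.019211
(r − q) = 0.019211 / (441/365) = 0.015900
r = ln(F/S)/T + q = 0.015900 + 0.0516 = 0.067500
r = 6.75%

6.75%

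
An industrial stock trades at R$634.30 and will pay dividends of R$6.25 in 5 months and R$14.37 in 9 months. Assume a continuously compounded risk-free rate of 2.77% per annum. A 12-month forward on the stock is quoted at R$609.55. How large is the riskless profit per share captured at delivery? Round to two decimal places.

PV(dividends) I = 6.25·e^(−0.0277·5/12) + 14.37·e^(−0.0277·9/12) = 20.2528
Fair forward F* = (S − I)·e^(rT) = (634.30 − 20.2528)·e^0.027700 = 614.0472 × 1.028087 = 631.2939
Market R$609.55 < fair 631.2939: forward underpriced → reverse cash-and-carry (short the stock, invest proceeds at r, pay the dividends, go long the forward).
Profit at T = |F_mkt − F*| = |609.55 − 631.2939| = R$21.74 per share

R$21.74 per share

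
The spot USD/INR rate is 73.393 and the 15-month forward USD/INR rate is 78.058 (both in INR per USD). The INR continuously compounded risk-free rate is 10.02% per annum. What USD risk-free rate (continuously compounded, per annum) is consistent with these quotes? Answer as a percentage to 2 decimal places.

F = S·e^((r_INR − r_USD)T) ⇒ r_USD = r_INR − ln(F/S)/T
ln(78.058/73.393) = 0.061624; /(15/12) = 0.049299
r_USD = 0.1002 − 0.049299 = 0.050901
r_USD = 5.09%

5.09%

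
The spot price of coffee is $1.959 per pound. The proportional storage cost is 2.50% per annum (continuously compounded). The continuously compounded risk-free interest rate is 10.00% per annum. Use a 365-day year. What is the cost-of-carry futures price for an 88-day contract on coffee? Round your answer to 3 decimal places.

$2.019 per pound

Net carry = r + u − y = 0.1000 + 0.0250 − 0.0000 = 0.1250
F = S·e^((r+u−y)T) = 1.959 · e^(0.1250 × 88/365) = 1.959 · e^0.030137
= 1.959 × 1.030596 = $2.019 per pound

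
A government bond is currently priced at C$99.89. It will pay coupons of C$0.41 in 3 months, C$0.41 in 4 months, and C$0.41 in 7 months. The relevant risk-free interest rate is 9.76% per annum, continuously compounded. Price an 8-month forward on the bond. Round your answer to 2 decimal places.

PV(coupons) I = 0.41·e^(−0.0976·3/12) + 0.41·e^(−0.0976·4/12) + 0.41·e^(−0.0976·7/12)
I = 0.4001 + 0.3969 + 0.3873 = 1.1843
F = (S − I)·e^(rT) = (99.89 − 1.1843) · e^(0.0976·8/12)
= 98.7057 · e^0.065067 = 98.7057 × 1.067231 = C$105.34

C$105.34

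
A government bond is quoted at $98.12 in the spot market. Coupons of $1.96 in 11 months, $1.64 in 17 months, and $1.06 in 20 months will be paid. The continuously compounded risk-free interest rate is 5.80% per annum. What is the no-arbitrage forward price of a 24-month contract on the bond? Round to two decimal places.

PV(coupons) I = 1.96·e^(−0.0580·11/12) + 1.64·e^(−0.0580·17/12) + 1.06·e^(−0.0580·20/12)
I = 1.8585 + 1.5106 + 0.9623 = 4.3314
F = (S − I)·e^(rT) = (98.12 − 4.3314) · e^(0.0580·24/12)
= 93.7886 · e^0.116000 = 93.7886 × 1.122996 = $105.32

$105.32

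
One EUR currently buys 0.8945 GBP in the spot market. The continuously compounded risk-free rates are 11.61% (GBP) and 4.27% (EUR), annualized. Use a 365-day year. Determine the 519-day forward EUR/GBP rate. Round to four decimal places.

F = S·e^((r_GBP − r_EUR)T) = 0.8945 · e^((0.1161 − 0.0427) × 519/365)
= 0.8945 · e^0.104369 = 0.8945 × 1.110010
F = 0.9929 GBP per EUR

0.9929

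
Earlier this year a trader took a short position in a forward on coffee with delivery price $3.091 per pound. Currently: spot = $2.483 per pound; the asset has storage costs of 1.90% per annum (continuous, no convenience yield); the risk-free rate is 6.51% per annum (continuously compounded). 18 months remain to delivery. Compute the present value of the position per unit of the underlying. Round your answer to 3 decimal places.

$0.249 per pound

Current fair forward for the remaining 18 months: F = S·e^((r + u)·T), (r + u) = 0.0651 + 0.0190 = 0.0841
F = 2.483 · e^(0.0841 × 18/12) = 2.483 × 1.134452 = 2.8168
Value of long forward = (F − K)·e^(−rT) = (2.8168 − 3.091) · e^(−0.0651·18/12)
= -0.2742 × 0.906966 = -0.249
Short position value = −(long value) = $0.249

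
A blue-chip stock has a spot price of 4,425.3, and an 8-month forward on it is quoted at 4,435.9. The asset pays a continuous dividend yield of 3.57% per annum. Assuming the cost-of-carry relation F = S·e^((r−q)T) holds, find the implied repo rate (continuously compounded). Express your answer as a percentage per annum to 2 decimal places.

3.93%

From F = S·e^((r−q)T): (r − q) = ln(F/S)/T
ln(4435.9/4425.3) = ln(1.002395) = 0.002392
(r − q) = 0.002392 / (8/12) = 0.003588
r = ln(F/S)/T + q = 0.003588 + 0.0357 = 0.039288
r = 3.93%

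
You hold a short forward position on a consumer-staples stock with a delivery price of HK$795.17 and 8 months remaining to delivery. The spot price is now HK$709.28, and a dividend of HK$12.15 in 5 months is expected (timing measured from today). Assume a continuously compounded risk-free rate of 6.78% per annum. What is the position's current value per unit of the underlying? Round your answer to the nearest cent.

PV(remaining dividends) I = 12.15·e^(−0.0678·5/12) = 11.8116
Current forward F = (S − I)·e^(rT) = (709.28 − 11.8116)·e^(0.0678·8/12) = 697.4684 × 1.046237 = 729.7172
Value (long) = (F − K)·e^(−rT) = (729.7172 − 795.17) × 0.955806 = -62.5602
Short position value = −(long value) = HK$62.56

HK$62.56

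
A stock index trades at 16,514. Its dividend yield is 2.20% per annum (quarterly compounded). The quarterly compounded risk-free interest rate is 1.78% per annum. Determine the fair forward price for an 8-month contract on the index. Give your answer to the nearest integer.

F = S · (1+r/4)^(4T) / (1+q/4)^(4T)
= 16514 × 1.011911 / 1.014734 = 16514 × 0.997218
F = 16,468

16,468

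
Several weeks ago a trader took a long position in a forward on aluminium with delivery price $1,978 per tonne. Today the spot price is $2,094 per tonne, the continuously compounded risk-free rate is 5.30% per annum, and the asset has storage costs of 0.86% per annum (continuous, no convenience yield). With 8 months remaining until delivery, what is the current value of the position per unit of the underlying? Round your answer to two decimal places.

Current fair forward for the remaining 8 months: F = S·e^((r + u)·T), (r + u) = 0.0530 + 0.0086 = 0.0616
F = 2094 · e^(0.0616 × 8/12) = 2094 × 1.04192156 = 2181.7837
Value of long forward = (F − K)·e^(−rT) = (2181.7837 − 1978) · e^(−0.0530·8/12)
= 203.7837 × 0.96528360 = 196.71

$196.71 per tonne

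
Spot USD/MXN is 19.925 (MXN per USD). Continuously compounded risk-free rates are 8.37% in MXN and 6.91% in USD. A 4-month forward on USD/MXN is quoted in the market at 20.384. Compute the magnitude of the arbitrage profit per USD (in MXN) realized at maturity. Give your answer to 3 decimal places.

Fair forward: F* = S·e^(carry·T), with carry = (r_MXN − r_USD) = 0.0837 − 0.0691 = 0.0146
F* = 19.925 · e^(0.0146 × 4/12) = 19.925 · e^0.004867 = 19.925 × 1.004879 = 20.0222
Market 20.384 > fair 20.0222: forward overpriced → cash-and-carry (buy spot, short the forward).
At maturity, profit = |F_mkt − F*| = |20.384 − 20.0222| = 0.362 per USD (in MXN)

0.362 per USD (in MXN)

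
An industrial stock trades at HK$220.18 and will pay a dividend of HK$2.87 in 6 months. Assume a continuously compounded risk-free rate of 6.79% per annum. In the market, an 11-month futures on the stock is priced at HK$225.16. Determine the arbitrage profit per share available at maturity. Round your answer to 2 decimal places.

HK$6.21 per share

PV(dividends) I = 2.87·e^(−0.0679·6/12) = 2.7742
Fair futures F* = (S − I)·e^(rT) = (220.18 − 2.7742)·e^0.062242 = 217.4058 × 1.064220 = 231.3676
Market HK$225.16 < fair 231.3676: forward underpriced → reverse cash-and-carry (short the stock, invest proceeds at r, pay the dividends, go long the forward).
Profit at T = |F_mkt − F*| = |225.16 − 231.3676| = HK$6.21 per share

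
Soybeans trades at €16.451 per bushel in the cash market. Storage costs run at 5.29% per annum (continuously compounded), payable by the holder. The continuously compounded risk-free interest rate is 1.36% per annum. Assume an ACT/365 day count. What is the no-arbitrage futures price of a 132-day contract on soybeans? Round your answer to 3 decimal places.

€16.851 per bushel

Net carry = r + u − y = 0.0136 + 0.0529 − 0.0000 = 0.0665
F = S·e^((r+u−y)T) = 16.451 · e^(0.0665 × 132/365) = 16.451 · e^0.024049
= 16.451 × 1.024341 = €16.851 per bushel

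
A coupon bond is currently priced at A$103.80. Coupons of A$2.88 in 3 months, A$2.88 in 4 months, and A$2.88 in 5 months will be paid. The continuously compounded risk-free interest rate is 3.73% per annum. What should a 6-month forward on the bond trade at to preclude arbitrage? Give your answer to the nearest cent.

PV(coupons) I = 2.88·e^(−0.0373·3/12) + 2.88·e^(−0.0373·4/12) + 2.88·e^(−0.0373·5/12)
I = 2.8533 + 2.8444 + 2.8356 = 8.5333
F = (S − I)·e^(rT) = (103.80 − 8.5333) · e^(0.0373·6/12)
= 95.2667 · e^0.018650 = 95.2667 × 1.018825 = A$97.06

A$97.06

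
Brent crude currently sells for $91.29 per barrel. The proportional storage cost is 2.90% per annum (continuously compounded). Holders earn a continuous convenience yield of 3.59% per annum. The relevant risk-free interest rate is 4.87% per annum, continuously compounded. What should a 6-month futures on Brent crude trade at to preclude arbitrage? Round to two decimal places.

Net carry = r + u − y = 0.0487 + 0.0290 − 0.0359 = 0.0418
F = S·e^((r+u−y)T) = 91.29 · e^(0.0418 × 6/12) = 91.29 · e^0.020900
= 91.29 × 1.021120 = $93.22 per barrel

$93.22 per barrel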